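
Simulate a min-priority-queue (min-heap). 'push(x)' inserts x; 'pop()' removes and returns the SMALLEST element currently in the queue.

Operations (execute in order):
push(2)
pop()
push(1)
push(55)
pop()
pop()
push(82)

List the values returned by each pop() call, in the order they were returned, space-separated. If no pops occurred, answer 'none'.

push(2): heap contents = [2]
pop() → 2: heap contents = []
push(1): heap contents = [1]
push(55): heap contents = [1, 55]
pop() → 1: heap contents = [55]
pop() → 55: heap contents = []
push(82): heap contents = [82]

Answer: 2 1 55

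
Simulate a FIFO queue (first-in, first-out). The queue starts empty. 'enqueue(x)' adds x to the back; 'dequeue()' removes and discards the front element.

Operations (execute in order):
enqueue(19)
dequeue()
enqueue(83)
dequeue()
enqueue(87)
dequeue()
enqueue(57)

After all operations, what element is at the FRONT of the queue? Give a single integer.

Answer: 57

Derivation:
enqueue(19): queue = [19]
dequeue(): queue = []
enqueue(83): queue = [83]
dequeue(): queue = []
enqueue(87): queue = [87]
dequeue(): queue = []
enqueue(57): queue = [57]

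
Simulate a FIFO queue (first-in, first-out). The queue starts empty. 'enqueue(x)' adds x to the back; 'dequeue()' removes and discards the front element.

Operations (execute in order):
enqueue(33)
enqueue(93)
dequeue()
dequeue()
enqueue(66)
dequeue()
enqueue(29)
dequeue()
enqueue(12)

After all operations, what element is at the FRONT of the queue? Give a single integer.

Answer: 12

Derivation:
enqueue(33): queue = [33]
enqueue(93): queue = [33, 93]
dequeue(): queue = [93]
dequeue(): queue = []
enqueue(66): queue = [66]
dequeue(): queue = []
enqueue(29): queue = [29]
dequeue(): queue = []
enqueue(12): queue = [12]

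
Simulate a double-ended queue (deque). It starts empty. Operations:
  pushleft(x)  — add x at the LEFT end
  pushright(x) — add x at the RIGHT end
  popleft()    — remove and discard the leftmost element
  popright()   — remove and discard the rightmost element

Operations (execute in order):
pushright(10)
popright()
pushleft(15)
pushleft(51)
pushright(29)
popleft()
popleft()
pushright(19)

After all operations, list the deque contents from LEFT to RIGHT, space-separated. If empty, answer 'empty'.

pushright(10): [10]
popright(): []
pushleft(15): [15]
pushleft(51): [51, 15]
pushright(29): [51, 15, 29]
popleft(): [15, 29]
popleft(): [29]
pushright(19): [29, 19]

Answer: 29 19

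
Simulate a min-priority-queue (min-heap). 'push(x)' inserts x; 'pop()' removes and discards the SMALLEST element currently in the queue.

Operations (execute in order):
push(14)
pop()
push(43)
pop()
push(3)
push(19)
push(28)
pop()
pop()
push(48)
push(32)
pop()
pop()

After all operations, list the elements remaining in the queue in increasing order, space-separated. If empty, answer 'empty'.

Answer: 48

Derivation:
push(14): heap contents = [14]
pop() → 14: heap contents = []
push(43): heap contents = [43]
pop() → 43: heap contents = []
push(3): heap contents = [3]
push(19): heap contents = [3, 19]
push(28): heap contents = [3, 19, 28]
pop() → 3: heap contents = [19, 28]
pop() → 19: heap contents = [28]
push(48): heap contents = [28, 48]
push(32): heap contents = [28, 32, 48]
pop() → 28: heap contents = [32, 48]
pop() → 32: heap contents = [48]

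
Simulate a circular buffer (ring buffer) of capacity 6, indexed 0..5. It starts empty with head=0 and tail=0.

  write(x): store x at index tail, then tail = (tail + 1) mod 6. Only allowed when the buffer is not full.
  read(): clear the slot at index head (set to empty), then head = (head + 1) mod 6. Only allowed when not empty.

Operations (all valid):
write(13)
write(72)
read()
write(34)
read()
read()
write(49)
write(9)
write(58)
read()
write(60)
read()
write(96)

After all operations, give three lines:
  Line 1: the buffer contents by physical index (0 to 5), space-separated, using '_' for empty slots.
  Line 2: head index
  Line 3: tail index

Answer: 60 96 _ _ _ 58
5
2

Derivation:
write(13): buf=[13 _ _ _ _ _], head=0, tail=1, size=1
write(72): buf=[13 72 _ _ _ _], head=0, tail=2, size=2
read(): buf=[_ 72 _ _ _ _], head=1, tail=2, size=1
write(34): buf=[_ 72 34 _ _ _], head=1, tail=3, size=2
read(): buf=[_ _ 34 _ _ _], head=2, tail=3, size=1
read(): buf=[_ _ _ _ _ _], head=3, tail=3, size=0
write(49): buf=[_ _ _ 49 _ _], head=3, tail=4, size=1
write(9): buf=[_ _ _ 49 9 _], head=3, tail=5, size=2
write(58): buf=[_ _ _ 49 9 58], head=3, tail=0, size=3
read(): buf=[_ _ _ _ 9 58], head=4, tail=0, size=2
write(60): buf=[60 _ _ _ 9 58], head=4, tail=1, size=3
read(): buf=[60 _ _ _ _ 58], head=5, tail=1, size=2
write(96): buf=[60 96 _ _ _ 58], head=5, tail=2, size=3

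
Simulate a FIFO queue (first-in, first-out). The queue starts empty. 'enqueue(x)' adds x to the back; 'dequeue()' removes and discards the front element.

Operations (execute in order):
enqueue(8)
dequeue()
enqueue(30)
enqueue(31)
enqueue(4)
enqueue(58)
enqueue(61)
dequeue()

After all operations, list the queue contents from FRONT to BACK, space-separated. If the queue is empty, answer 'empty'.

enqueue(8): [8]
dequeue(): []
enqueue(30): [30]
enqueue(31): [30, 31]
enqueue(4): [30, 31, 4]
enqueue(58): [30, 31, 4, 58]
enqueue(61): [30, 31, 4, 58, 61]
dequeue(): [31, 4, 58, 61]

Answer: 31 4 58 61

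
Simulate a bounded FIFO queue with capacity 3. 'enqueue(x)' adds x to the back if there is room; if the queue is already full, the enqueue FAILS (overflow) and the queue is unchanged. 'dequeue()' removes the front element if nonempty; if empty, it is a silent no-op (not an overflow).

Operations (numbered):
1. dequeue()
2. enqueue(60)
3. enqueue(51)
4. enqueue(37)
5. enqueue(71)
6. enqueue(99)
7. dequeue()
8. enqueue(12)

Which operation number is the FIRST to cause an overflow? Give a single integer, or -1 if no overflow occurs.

1. dequeue(): empty, no-op, size=0
2. enqueue(60): size=1
3. enqueue(51): size=2
4. enqueue(37): size=3
5. enqueue(71): size=3=cap → OVERFLOW (fail)
6. enqueue(99): size=3=cap → OVERFLOW (fail)
7. dequeue(): size=2
8. enqueue(12): size=3

Answer: 5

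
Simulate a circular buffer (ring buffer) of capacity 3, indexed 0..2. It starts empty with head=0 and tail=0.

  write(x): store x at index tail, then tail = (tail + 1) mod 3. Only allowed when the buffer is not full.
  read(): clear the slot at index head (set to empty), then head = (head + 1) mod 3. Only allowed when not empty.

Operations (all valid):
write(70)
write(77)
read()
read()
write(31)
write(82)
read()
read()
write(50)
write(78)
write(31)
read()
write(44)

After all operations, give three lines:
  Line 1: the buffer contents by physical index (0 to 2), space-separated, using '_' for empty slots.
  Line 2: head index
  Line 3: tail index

Answer: 31 44 78
2
2

Derivation:
write(70): buf=[70 _ _], head=0, tail=1, size=1
write(77): buf=[70 77 _], head=0, tail=2, size=2
read(): buf=[_ 77 _], head=1, tail=2, size=1
read(): buf=[_ _ _], head=2, tail=2, size=0
write(31): buf=[_ _ 31], head=2, tail=0, size=1
write(82): buf=[82 _ 31], head=2, tail=1, size=2
read(): buf=[82 _ _], head=0, tail=1, size=1
read(): buf=[_ _ _], head=1, tail=1, size=0
write(50): buf=[_ 50 _], head=1, tail=2, size=1
write(78): buf=[_ 50 78], head=1, tail=0, size=2
write(31): buf=[31 50 78], head=1, tail=1, size=3
read(): buf=[31 _ 78], head=2, tail=1, size=2
write(44): buf=[31 44 78], head=2, tail=2, size=3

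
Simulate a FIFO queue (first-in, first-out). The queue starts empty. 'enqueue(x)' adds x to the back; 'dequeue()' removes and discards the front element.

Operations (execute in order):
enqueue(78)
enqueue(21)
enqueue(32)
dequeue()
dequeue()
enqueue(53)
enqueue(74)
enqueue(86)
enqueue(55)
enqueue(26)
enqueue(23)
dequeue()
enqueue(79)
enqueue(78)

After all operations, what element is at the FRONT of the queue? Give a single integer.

Answer: 53

Derivation:
enqueue(78): queue = [78]
enqueue(21): queue = [78, 21]
enqueue(32): queue = [78, 21, 32]
dequeue(): queue = [21, 32]
dequeue(): queue = [32]
enqueue(53): queue = [32, 53]
enqueue(74): queue = [32, 53, 74]
enqueue(86): queue = [32, 53, 74, 86]
enqueue(55): queue = [32, 53, 74, 86, 55]
enqueue(26): queue = [32, 53, 74, 86, 55, 26]
enqueue(23): queue = [32, 53, 74, 86, 55, 26, 23]
dequeue(): queue = [53, 74, 86, 55, 26, 23]
enqueue(79): queue = [53, 74, 86, 55, 26, 23, 79]
enqueue(78): queue = [53, 74, 86, 55, 26, 23, 79, 78]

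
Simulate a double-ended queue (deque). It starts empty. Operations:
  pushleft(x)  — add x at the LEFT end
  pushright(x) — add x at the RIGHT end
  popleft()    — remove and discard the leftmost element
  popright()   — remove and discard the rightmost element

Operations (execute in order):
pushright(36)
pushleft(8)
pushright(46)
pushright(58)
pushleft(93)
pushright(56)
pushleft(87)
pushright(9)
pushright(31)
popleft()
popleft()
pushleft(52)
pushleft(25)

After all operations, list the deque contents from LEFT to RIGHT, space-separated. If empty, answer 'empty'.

pushright(36): [36]
pushleft(8): [8, 36]
pushright(46): [8, 36, 46]
pushright(58): [8, 36, 46, 58]
pushleft(93): [93, 8, 36, 46, 58]
pushright(56): [93, 8, 36, 46, 58, 56]
pushleft(87): [87, 93, 8, 36, 46, 58, 56]
pushright(9): [87, 93, 8, 36, 46, 58, 56, 9]
pushright(31): [87, 93, 8, 36, 46, 58, 56, 9, 31]
popleft(): [93, 8, 36, 46, 58, 56, 9, 31]
popleft(): [8, 36, 46, 58, 56, 9, 31]
pushleft(52): [52, 8, 36, 46, 58, 56, 9, 31]
pushleft(25): [25, 52, 8, 36, 46, 58, 56, 9, 31]

Answer: 25 52 8 36 46 58 56 9 31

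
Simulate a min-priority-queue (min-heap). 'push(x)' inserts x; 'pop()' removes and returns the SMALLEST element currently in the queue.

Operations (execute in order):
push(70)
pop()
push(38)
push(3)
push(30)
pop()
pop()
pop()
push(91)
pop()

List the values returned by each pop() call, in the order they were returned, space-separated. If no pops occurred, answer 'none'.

push(70): heap contents = [70]
pop() → 70: heap contents = []
push(38): heap contents = [38]
push(3): heap contents = [3, 38]
push(30): heap contents = [3, 30, 38]
pop() → 3: heap contents = [30, 38]
pop() → 30: heap contents = [38]
pop() → 38: heap contents = []
push(91): heap contents = [91]
pop() → 91: heap contents = []

Answer: 70 3 30 38 91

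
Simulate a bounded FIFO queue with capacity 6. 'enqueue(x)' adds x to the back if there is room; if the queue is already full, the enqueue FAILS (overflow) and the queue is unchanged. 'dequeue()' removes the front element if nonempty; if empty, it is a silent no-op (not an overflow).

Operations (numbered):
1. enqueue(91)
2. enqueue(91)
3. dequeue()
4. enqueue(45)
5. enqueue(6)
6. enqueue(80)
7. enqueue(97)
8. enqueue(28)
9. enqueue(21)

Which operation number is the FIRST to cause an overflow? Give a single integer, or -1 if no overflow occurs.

1. enqueue(91): size=1
2. enqueue(91): size=2
3. dequeue(): size=1
4. enqueue(45): size=2
5. enqueue(6): size=3
6. enqueue(80): size=4
7. enqueue(97): size=5
8. enqueue(28): size=6
9. enqueue(21): size=6=cap → OVERFLOW (fail)

Answer: 9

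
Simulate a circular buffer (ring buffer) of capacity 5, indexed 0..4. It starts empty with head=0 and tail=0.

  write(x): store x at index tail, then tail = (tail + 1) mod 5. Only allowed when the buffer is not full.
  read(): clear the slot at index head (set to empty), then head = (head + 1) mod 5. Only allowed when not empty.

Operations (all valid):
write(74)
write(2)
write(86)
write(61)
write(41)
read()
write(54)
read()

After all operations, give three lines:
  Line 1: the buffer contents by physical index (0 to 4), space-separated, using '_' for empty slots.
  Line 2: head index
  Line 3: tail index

write(74): buf=[74 _ _ _ _], head=0, tail=1, size=1
write(2): buf=[74 2 _ _ _], head=0, tail=2, size=2
write(86): buf=[74 2 86 _ _], head=0, tail=3, size=3
write(61): buf=[74 2 86 61 _], head=0, tail=4, size=4
write(41): buf=[74 2 86 61 41], head=0, tail=0, size=5
read(): buf=[_ 2 86 61 41], head=1, tail=0, size=4
write(54): buf=[54 2 86 61 41], head=1, tail=1, size=5
read(): buf=[54 _ 86 61 41], head=2, tail=1, size=4

Answer: 54 _ 86 61 41
2
1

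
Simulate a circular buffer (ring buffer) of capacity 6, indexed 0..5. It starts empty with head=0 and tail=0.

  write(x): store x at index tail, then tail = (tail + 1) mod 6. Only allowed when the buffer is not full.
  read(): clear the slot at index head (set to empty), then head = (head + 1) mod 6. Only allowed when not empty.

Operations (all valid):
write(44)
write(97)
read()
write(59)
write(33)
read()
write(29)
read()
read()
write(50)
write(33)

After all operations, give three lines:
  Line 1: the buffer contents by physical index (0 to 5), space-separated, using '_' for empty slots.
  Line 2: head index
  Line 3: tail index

write(44): buf=[44 _ _ _ _ _], head=0, tail=1, size=1
write(97): buf=[44 97 _ _ _ _], head=0, tail=2, size=2
read(): buf=[_ 97 _ _ _ _], head=1, tail=2, size=1
write(59): buf=[_ 97 59 _ _ _], head=1, tail=3, size=2
write(33): buf=[_ 97 59 33 _ _], head=1, tail=4, size=3
read(): buf=[_ _ 59 33 _ _], head=2, tail=4, size=2
write(29): buf=[_ _ 59 33 29 _], head=2, tail=5, size=3
read(): buf=[_ _ _ 33 29 _], head=3, tail=5, size=2
read(): buf=[_ _ _ _ 29 _], head=4, tail=5, size=1
write(50): buf=[_ _ _ _ 29 50], head=4, tail=0, size=2
write(33): buf=[33 _ _ _ 29 50], head=4, tail=1, size=3

Answer: 33 _ _ _ 29 50
4
1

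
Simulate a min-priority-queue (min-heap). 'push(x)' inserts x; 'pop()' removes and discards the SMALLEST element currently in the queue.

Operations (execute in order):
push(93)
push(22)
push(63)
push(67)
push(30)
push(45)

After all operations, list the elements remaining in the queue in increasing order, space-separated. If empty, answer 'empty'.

Answer: 22 30 45 63 67 93

Derivation:
push(93): heap contents = [93]
push(22): heap contents = [22, 93]
push(63): heap contents = [22, 63, 93]
push(67): heap contents = [22, 63, 67, 93]
push(30): heap contents = [22, 30, 63, 67, 93]
push(45): heap contents = [22, 30, 45, 63, 67, 93]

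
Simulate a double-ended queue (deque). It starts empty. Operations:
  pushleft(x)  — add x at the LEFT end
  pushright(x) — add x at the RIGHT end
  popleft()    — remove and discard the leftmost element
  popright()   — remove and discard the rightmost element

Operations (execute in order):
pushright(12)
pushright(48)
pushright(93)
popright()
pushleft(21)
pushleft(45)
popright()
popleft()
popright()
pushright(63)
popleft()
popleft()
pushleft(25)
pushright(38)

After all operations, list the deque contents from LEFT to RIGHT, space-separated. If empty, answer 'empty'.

Answer: 25 38

Derivation:
pushright(12): [12]
pushright(48): [12, 48]
pushright(93): [12, 48, 93]
popright(): [12, 48]
pushleft(21): [21, 12, 48]
pushleft(45): [45, 21, 12, 48]
popright(): [45, 21, 12]
popleft(): [21, 12]
popright(): [21]
pushright(63): [21, 63]
popleft(): [63]
popleft(): []
pushleft(25): [25]
pushright(38): [25, 38]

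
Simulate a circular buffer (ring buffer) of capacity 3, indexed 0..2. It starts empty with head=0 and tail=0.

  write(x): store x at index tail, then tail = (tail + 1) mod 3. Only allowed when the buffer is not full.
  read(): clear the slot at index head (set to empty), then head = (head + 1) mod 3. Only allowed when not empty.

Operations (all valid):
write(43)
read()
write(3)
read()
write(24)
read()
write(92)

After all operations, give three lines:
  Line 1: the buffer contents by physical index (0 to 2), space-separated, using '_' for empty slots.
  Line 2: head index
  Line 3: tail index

Answer: 92 _ _
0
1

Derivation:
write(43): buf=[43 _ _], head=0, tail=1, size=1
read(): buf=[_ _ _], head=1, tail=1, size=0
write(3): buf=[_ 3 _], head=1, tail=2, size=1
read(): buf=[_ _ _], head=2, tail=2, size=0
write(24): buf=[_ _ 24], head=2, tail=0, size=1
read(): buf=[_ _ _], head=0, tail=0, size=0
write(92): buf=[92 _ _], head=0, tail=1, size=1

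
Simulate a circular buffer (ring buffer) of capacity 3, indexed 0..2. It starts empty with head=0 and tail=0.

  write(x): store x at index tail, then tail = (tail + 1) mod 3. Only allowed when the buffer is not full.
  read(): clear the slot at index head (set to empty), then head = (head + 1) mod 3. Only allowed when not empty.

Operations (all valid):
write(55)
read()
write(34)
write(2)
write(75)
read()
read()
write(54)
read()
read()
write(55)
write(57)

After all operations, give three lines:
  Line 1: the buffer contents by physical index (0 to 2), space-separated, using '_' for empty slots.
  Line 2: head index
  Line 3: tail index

write(55): buf=[55 _ _], head=0, tail=1, size=1
read(): buf=[_ _ _], head=1, tail=1, size=0
write(34): buf=[_ 34 _], head=1, tail=2, size=1
write(2): buf=[_ 34 2], head=1, tail=0, size=2
write(75): buf=[75 34 2], head=1, tail=1, size=3
read(): buf=[75 _ 2], head=2, tail=1, size=2
read(): buf=[75 _ _], head=0, tail=1, size=1
write(54): buf=[75 54 _], head=0, tail=2, size=2
read(): buf=[_ 54 _], head=1, tail=2, size=1
read(): buf=[_ _ _], head=2, tail=2, size=0
write(55): buf=[_ _ 55], head=2, tail=0, size=1
write(57): buf=[57 _ 55], head=2, tail=1, size=2

Answer: 57 _ 55
2
1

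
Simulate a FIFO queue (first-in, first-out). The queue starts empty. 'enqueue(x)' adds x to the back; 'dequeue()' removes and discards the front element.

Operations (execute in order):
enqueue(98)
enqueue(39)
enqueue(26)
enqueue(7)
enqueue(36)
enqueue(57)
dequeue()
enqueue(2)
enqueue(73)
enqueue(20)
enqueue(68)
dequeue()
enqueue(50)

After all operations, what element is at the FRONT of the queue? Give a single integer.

enqueue(98): queue = [98]
enqueue(39): queue = [98, 39]
enqueue(26): queue = [98, 39, 26]
enqueue(7): queue = [98, 39, 26, 7]
enqueue(36): queue = [98, 39, 26, 7, 36]
enqueue(57): queue = [98, 39, 26, 7, 36, 57]
dequeue(): queue = [39, 26, 7, 36, 57]
enqueue(2): queue = [39, 26, 7, 36, 57, 2]
enqueue(73): queue = [39, 26, 7, 36, 57, 2, 73]
enqueue(20): queue = [39, 26, 7, 36, 57, 2, 73, 20]
enqueue(68): queue = [39, 26, 7, 36, 57, 2, 73, 20, 68]
dequeue(): queue = [26, 7, 36, 57, 2, 73, 20, 68]
enqueue(50): queue = [26, 7, 36, 57, 2, 73, 20, 68, 50]

Answer: 26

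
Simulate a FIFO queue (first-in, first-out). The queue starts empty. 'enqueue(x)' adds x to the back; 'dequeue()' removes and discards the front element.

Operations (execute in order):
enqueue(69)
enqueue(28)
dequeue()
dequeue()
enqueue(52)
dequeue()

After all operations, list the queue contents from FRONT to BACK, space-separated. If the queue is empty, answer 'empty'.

Answer: empty

Derivation:
enqueue(69): [69]
enqueue(28): [69, 28]
dequeue(): [28]
dequeue(): []
enqueue(52): [52]
dequeue(): []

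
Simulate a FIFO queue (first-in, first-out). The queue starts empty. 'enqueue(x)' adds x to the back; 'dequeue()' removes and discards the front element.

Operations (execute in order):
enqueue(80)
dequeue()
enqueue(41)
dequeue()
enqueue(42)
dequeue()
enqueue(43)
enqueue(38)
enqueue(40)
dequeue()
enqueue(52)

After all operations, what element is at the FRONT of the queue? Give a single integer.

enqueue(80): queue = [80]
dequeue(): queue = []
enqueue(41): queue = [41]
dequeue(): queue = []
enqueue(42): queue = [42]
dequeue(): queue = []
enqueue(43): queue = [43]
enqueue(38): queue = [43, 38]
enqueue(40): queue = [43, 38, 40]
dequeue(): queue = [38, 40]
enqueue(52): queue = [38, 40, 52]

Answer: 38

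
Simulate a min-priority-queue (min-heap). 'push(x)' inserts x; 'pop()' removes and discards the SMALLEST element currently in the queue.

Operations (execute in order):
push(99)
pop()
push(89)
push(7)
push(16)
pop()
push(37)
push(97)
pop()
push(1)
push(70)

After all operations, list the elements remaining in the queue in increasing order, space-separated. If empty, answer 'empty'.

push(99): heap contents = [99]
pop() → 99: heap contents = []
push(89): heap contents = [89]
push(7): heap contents = [7, 89]
push(16): heap contents = [7, 16, 89]
pop() → 7: heap contents = [16, 89]
push(37): heap contents = [16, 37, 89]
push(97): heap contents = [16, 37, 89, 97]
pop() → 16: heap contents = [37, 89, 97]
push(1): heap contents = [1, 37, 89, 97]
push(70): heap contents = [1, 37, 70, 89, 97]

Answer: 1 37 70 89 97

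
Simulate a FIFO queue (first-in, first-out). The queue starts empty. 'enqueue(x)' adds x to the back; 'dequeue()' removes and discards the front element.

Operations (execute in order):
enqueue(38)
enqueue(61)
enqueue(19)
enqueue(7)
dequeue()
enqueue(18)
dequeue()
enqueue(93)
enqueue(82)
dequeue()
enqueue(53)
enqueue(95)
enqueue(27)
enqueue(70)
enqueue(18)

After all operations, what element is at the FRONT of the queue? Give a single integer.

Answer: 7

Derivation:
enqueue(38): queue = [38]
enqueue(61): queue = [38, 61]
enqueue(19): queue = [38, 61, 19]
enqueue(7): queue = [38, 61, 19, 7]
dequeue(): queue = [61, 19, 7]
enqueue(18): queue = [61, 19, 7, 18]
dequeue(): queue = [19, 7, 18]
enqueue(93): queue = [19, 7, 18, 93]
enqueue(82): queue = [19, 7, 18, 93, 82]
dequeue(): queue = [7, 18, 93, 82]
enqueue(53): queue = [7, 18, 93, 82, 53]
enqueue(95): queue = [7, 18, 93, 82, 53, 95]
enqueue(27): queue = [7, 18, 93, 82, 53, 95, 27]
enqueue(70): queue = [7, 18, 93, 82, 53, 95, 27, 70]
enqueue(18): queue = [7, 18, 93, 82, 53, 95, 27, 70, 18]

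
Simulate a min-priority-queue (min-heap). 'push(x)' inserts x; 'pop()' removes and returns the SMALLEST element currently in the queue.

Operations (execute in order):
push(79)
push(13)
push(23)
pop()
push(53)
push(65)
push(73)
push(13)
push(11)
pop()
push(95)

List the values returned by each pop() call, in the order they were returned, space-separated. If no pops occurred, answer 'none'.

push(79): heap contents = [79]
push(13): heap contents = [13, 79]
push(23): heap contents = [13, 23, 79]
pop() → 13: heap contents = [23, 79]
push(53): heap contents = [23, 53, 79]
push(65): heap contents = [23, 53, 65, 79]
push(73): heap contents = [23, 53, 65, 73, 79]
push(13): heap contents = [13, 23, 53, 65, 73, 79]
push(11): heap contents = [11, 13, 23, 53, 65, 73, 79]
pop() → 11: heap contents = [13, 23, 53, 65, 73, 79]
push(95): heap contents = [13, 23, 53, 65, 73, 79, 95]

Answer: 13 11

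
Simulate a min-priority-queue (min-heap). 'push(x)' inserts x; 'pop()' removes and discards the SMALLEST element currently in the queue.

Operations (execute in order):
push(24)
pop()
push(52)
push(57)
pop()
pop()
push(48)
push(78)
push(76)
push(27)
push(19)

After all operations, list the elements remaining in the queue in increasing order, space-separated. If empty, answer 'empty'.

push(24): heap contents = [24]
pop() → 24: heap contents = []
push(52): heap contents = [52]
push(57): heap contents = [52, 57]
pop() → 52: heap contents = [57]
pop() → 57: heap contents = []
push(48): heap contents = [48]
push(78): heap contents = [48, 78]
push(76): heap contents = [48, 76, 78]
push(27): heap contents = [27, 48, 76, 78]
push(19): heap contents = [19, 27, 48, 76, 78]

Answer: 19 27 48 76 78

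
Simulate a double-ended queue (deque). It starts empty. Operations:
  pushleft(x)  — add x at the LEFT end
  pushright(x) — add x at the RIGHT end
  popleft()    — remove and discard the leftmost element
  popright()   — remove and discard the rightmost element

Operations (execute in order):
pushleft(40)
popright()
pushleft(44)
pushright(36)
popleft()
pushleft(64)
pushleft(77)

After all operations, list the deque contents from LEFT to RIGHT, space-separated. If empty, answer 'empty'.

Answer: 77 64 36

Derivation:
pushleft(40): [40]
popright(): []
pushleft(44): [44]
pushright(36): [44, 36]
popleft(): [36]
pushleft(64): [64, 36]
pushleft(77): [77, 64, 36]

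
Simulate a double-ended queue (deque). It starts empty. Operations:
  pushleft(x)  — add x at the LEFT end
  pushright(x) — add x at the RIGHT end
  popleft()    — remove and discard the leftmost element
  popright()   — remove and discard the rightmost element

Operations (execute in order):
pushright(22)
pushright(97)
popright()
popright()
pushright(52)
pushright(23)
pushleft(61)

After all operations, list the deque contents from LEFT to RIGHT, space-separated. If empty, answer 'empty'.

pushright(22): [22]
pushright(97): [22, 97]
popright(): [22]
popright(): []
pushright(52): [52]
pushright(23): [52, 23]
pushleft(61): [61, 52, 23]

Answer: 61 52 23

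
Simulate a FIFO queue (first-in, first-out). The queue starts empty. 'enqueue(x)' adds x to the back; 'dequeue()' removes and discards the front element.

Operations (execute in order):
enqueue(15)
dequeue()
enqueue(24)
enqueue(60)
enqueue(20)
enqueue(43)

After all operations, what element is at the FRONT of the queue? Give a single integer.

Answer: 24

Derivation:
enqueue(15): queue = [15]
dequeue(): queue = []
enqueue(24): queue = [24]
enqueue(60): queue = [24, 60]
enqueue(20): queue = [24, 60, 20]
enqueue(43): queue = [24, 60, 20, 43]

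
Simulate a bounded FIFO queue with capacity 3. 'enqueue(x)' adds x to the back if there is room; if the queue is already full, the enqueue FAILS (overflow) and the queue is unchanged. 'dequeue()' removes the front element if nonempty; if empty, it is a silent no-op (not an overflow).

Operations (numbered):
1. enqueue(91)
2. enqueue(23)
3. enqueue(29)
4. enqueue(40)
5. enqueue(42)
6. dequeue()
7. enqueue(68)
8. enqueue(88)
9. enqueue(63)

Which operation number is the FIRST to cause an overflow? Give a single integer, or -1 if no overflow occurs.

Answer: 4

Derivation:
1. enqueue(91): size=1
2. enqueue(23): size=2
3. enqueue(29): size=3
4. enqueue(40): size=3=cap → OVERFLOW (fail)
5. enqueue(42): size=3=cap → OVERFLOW (fail)
6. dequeue(): size=2
7. enqueue(68): size=3
8. enqueue(88): size=3=cap → OVERFLOW (fail)
9. enqueue(63): size=3=cap → OVERFLOW (fail)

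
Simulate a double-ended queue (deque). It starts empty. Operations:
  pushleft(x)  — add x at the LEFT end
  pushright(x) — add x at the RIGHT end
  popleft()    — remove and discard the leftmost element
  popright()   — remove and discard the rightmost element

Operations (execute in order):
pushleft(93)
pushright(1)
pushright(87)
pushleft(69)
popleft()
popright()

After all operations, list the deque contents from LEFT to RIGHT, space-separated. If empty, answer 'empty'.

pushleft(93): [93]
pushright(1): [93, 1]
pushright(87): [93, 1, 87]
pushleft(69): [69, 93, 1, 87]
popleft(): [93, 1, 87]
popright(): [93, 1]

Answer: 93 1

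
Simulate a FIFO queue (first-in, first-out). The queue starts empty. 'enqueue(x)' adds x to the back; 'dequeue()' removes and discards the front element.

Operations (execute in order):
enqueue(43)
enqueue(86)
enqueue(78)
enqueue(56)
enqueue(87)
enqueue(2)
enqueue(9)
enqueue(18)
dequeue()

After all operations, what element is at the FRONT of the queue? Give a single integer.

enqueue(43): queue = [43]
enqueue(86): queue = [43, 86]
enqueue(78): queue = [43, 86, 78]
enqueue(56): queue = [43, 86, 78, 56]
enqueue(87): queue = [43, 86, 78, 56, 87]
enqueue(2): queue = [43, 86, 78, 56, 87, 2]
enqueue(9): queue = [43, 86, 78, 56, 87, 2, 9]
enqueue(18): queue = [43, 86, 78, 56, 87, 2, 9, 18]
dequeue(): queue = [86, 78, 56, 87, 2, 9, 18]

Answer: 86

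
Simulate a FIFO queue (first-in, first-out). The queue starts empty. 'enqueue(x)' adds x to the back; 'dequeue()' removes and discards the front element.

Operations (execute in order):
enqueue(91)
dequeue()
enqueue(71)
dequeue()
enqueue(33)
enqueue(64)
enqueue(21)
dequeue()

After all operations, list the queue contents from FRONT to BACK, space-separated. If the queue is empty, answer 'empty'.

Answer: 64 21

Derivation:
enqueue(91): [91]
dequeue(): []
enqueue(71): [71]
dequeue(): []
enqueue(33): [33]
enqueue(64): [33, 64]
enqueue(21): [33, 64, 21]
dequeue(): [64, 21]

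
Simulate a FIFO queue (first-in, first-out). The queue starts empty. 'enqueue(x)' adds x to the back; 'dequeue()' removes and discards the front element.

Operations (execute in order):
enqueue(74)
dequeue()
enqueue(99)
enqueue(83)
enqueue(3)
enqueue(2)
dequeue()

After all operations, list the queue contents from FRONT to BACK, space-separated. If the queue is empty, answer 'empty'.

Answer: 83 3 2

Derivation:
enqueue(74): [74]
dequeue(): []
enqueue(99): [99]
enqueue(83): [99, 83]
enqueue(3): [99, 83, 3]
enqueue(2): [99, 83, 3, 2]
dequeue(): [83, 3, 2]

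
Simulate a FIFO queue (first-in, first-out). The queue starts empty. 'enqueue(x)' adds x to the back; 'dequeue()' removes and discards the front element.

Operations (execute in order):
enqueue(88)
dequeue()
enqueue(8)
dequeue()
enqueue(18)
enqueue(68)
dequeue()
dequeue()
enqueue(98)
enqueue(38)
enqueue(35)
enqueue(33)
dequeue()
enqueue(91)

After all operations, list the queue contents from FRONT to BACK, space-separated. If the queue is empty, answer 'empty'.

Answer: 38 35 33 91

Derivation:
enqueue(88): [88]
dequeue(): []
enqueue(8): [8]
dequeue(): []
enqueue(18): [18]
enqueue(68): [18, 68]
dequeue(): [68]
dequeue(): []
enqueue(98): [98]
enqueue(38): [98, 38]
enqueue(35): [98, 38, 35]
enqueue(33): [98, 38, 35, 33]
dequeue(): [38, 35, 33]
enqueue(91): [38, 35, 33, 91]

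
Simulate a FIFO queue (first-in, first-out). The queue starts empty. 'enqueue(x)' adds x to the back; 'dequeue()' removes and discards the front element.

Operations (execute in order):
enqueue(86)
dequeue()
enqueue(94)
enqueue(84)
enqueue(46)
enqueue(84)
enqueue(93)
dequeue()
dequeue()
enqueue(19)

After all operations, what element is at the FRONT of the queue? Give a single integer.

enqueue(86): queue = [86]
dequeue(): queue = []
enqueue(94): queue = [94]
enqueue(84): queue = [94, 84]
enqueue(46): queue = [94, 84, 46]
enqueue(84): queue = [94, 84, 46, 84]
enqueue(93): queue = [94, 84, 46, 84, 93]
dequeue(): queue = [84, 46, 84, 93]
dequeue(): queue = [46, 84, 93]
enqueue(19): queue = [46, 84, 93, 19]

Answer: 46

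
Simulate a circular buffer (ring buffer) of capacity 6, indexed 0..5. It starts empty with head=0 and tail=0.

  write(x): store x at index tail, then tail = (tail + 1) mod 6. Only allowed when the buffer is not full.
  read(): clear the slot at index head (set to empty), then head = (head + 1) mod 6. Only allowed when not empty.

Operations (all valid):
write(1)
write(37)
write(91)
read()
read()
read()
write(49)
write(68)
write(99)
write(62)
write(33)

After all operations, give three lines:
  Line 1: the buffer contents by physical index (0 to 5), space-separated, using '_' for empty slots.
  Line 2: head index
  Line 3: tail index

Answer: 62 33 _ 49 68 99
3
2

Derivation:
write(1): buf=[1 _ _ _ _ _], head=0, tail=1, size=1
write(37): buf=[1 37 _ _ _ _], head=0, tail=2, size=2
write(91): buf=[1 37 91 _ _ _], head=0, tail=3, size=3
read(): buf=[_ 37 91 _ _ _], head=1, tail=3, size=2
read(): buf=[_ _ 91 _ _ _], head=2, tail=3, size=1
read(): buf=[_ _ _ _ _ _], head=3, tail=3, size=0
write(49): buf=[_ _ _ 49 _ _], head=3, tail=4, size=1
write(68): buf=[_ _ _ 49 68 _], head=3, tail=5, size=2
write(99): buf=[_ _ _ 49 68 99], head=3, tail=0, size=3
write(62): buf=[62 _ _ 49 68 99], head=3, tail=1, size=4
write(33): buf=[62 33 _ 49 68 99], head=3, tail=2, size=5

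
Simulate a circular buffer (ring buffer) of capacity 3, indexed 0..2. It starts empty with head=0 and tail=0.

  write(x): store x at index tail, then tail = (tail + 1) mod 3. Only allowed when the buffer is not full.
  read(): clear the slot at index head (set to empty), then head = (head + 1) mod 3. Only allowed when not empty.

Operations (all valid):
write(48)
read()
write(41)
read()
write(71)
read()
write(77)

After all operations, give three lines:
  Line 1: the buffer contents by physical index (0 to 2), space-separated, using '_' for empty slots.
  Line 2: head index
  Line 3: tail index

Answer: 77 _ _
0
1

Derivation:
write(48): buf=[48 _ _], head=0, tail=1, size=1
read(): buf=[_ _ _], head=1, tail=1, size=0
write(41): buf=[_ 41 _], head=1, tail=2, size=1
read(): buf=[_ _ _], head=2, tail=2, size=0
write(71): buf=[_ _ 71], head=2, tail=0, size=1
read(): buf=[_ _ _], head=0, tail=0, size=0
write(77): buf=[77 _ _], head=0, tail=1, size=1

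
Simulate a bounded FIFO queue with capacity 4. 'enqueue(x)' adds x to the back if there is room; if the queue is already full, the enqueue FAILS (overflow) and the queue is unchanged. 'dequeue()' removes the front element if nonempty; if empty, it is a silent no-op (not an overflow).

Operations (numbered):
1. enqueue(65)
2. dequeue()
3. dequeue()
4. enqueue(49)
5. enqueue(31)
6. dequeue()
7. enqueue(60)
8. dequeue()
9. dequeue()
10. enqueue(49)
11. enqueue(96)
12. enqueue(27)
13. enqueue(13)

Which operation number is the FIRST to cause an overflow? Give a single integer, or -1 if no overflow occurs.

1. enqueue(65): size=1
2. dequeue(): size=0
3. dequeue(): empty, no-op, size=0
4. enqueue(49): size=1
5. enqueue(31): size=2
6. dequeue(): size=1
7. enqueue(60): size=2
8. dequeue(): size=1
9. dequeue(): size=0
10. enqueue(49): size=1
11. enqueue(96): size=2
12. enqueue(27): size=3
13. enqueue(13): size=4

Answer: -1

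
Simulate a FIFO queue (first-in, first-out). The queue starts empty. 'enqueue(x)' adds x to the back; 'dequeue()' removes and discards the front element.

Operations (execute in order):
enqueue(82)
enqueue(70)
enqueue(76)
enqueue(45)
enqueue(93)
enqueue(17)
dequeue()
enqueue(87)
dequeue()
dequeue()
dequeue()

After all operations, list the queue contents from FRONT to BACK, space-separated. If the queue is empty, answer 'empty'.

Answer: 93 17 87

Derivation:
enqueue(82): [82]
enqueue(70): [82, 70]
enqueue(76): [82, 70, 76]
enqueue(45): [82, 70, 76, 45]
enqueue(93): [82, 70, 76, 45, 93]
enqueue(17): [82, 70, 76, 45, 93, 17]
dequeue(): [70, 76, 45, 93, 17]
enqueue(87): [70, 76, 45, 93, 17, 87]
dequeue(): [76, 45, 93, 17, 87]
dequeue(): [45, 93, 17, 87]
dequeue(): [93, 17, 87]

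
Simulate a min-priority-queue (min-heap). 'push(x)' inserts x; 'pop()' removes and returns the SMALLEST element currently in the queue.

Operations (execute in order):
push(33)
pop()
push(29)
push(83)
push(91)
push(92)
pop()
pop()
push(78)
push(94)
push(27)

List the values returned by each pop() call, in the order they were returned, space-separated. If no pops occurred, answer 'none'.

push(33): heap contents = [33]
pop() → 33: heap contents = []
push(29): heap contents = [29]
push(83): heap contents = [29, 83]
push(91): heap contents = [29, 83, 91]
push(92): heap contents = [29, 83, 91, 92]
pop() → 29: heap contents = [83, 91, 92]
pop() → 83: heap contents = [91, 92]
push(78): heap contents = [78, 91, 92]
push(94): heap contents = [78, 91, 92, 94]
push(27): heap contents = [27, 78, 91, 92, 94]

Answer: 33 29 83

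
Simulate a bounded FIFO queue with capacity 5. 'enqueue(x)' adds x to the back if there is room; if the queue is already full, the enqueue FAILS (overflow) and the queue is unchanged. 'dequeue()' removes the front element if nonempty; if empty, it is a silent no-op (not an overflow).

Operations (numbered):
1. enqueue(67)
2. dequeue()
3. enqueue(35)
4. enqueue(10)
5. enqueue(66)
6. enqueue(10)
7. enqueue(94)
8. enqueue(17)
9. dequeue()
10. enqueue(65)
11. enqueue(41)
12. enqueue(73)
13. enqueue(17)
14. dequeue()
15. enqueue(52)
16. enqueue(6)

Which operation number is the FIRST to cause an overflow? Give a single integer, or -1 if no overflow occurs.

1. enqueue(67): size=1
2. dequeue(): size=0
3. enqueue(35): size=1
4. enqueue(10): size=2
5. enqueue(66): size=3
6. enqueue(10): size=4
7. enqueue(94): size=5
8. enqueue(17): size=5=cap → OVERFLOW (fail)
9. dequeue(): size=4
10. enqueue(65): size=5
11. enqueue(41): size=5=cap → OVERFLOW (fail)
12. enqueue(73): size=5=cap → OVERFLOW (fail)
13. enqueue(17): size=5=cap → OVERFLOW (fail)
14. dequeue(): size=4
15. enqueue(52): size=5
16. enqueue(6): size=5=cap → OVERFLOW (fail)

Answer: 8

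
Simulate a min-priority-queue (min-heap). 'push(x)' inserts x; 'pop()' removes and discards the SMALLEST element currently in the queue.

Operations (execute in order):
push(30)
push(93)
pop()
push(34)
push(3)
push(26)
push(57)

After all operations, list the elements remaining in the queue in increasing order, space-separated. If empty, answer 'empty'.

push(30): heap contents = [30]
push(93): heap contents = [30, 93]
pop() → 30: heap contents = [93]
push(34): heap contents = [34, 93]
push(3): heap contents = [3, 34, 93]
push(26): heap contents = [3, 26, 34, 93]
push(57): heap contents = [3, 26, 34, 57, 93]

Answer: 3 26 34 57 93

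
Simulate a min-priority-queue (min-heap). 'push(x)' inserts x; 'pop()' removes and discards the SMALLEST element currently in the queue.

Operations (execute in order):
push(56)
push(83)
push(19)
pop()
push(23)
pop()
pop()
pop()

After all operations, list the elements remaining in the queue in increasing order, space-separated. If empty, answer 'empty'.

push(56): heap contents = [56]
push(83): heap contents = [56, 83]
push(19): heap contents = [19, 56, 83]
pop() → 19: heap contents = [56, 83]
push(23): heap contents = [23, 56, 83]
pop() → 23: heap contents = [56, 83]
pop() → 56: heap contents = [83]
pop() → 83: heap contents = []

Answer: empty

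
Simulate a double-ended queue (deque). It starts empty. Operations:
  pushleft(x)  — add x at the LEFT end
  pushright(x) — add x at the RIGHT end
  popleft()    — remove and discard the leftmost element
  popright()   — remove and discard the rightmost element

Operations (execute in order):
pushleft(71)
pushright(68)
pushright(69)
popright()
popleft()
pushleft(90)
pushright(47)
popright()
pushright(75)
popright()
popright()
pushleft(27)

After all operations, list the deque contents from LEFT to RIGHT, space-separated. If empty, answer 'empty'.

Answer: 27 90

Derivation:
pushleft(71): [71]
pushright(68): [71, 68]
pushright(69): [71, 68, 69]
popright(): [71, 68]
popleft(): [68]
pushleft(90): [90, 68]
pushright(47): [90, 68, 47]
popright(): [90, 68]
pushright(75): [90, 68, 75]
popright(): [90, 68]
popright(): [90]
pushleft(27): [27, 90]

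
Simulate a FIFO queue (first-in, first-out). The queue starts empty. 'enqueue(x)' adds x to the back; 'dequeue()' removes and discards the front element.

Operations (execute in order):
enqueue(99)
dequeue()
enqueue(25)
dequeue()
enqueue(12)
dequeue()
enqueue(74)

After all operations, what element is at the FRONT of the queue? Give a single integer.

Answer: 74

Derivation:
enqueue(99): queue = [99]
dequeue(): queue = []
enqueue(25): queue = [25]
dequeue(): queue = []
enqueue(12): queue = [12]
dequeue(): queue = []
enqueue(74): queue = [74]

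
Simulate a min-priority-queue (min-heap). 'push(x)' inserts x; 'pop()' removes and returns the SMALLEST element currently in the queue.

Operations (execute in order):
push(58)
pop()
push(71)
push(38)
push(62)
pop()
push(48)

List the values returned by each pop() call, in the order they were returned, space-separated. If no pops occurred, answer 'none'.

push(58): heap contents = [58]
pop() → 58: heap contents = []
push(71): heap contents = [71]
push(38): heap contents = [38, 71]
push(62): heap contents = [38, 62, 71]
pop() → 38: heap contents = [62, 71]
push(48): heap contents = [48, 62, 71]

Answer: 58 38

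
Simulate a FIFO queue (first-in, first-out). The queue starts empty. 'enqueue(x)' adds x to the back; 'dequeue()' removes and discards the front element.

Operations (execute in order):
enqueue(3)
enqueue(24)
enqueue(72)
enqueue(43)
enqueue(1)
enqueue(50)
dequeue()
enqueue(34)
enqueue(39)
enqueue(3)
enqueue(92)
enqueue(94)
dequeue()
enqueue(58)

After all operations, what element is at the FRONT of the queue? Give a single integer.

Answer: 72

Derivation:
enqueue(3): queue = [3]
enqueue(24): queue = [3, 24]
enqueue(72): queue = [3, 24, 72]
enqueue(43): queue = [3, 24, 72, 43]
enqueue(1): queue = [3, 24, 72, 43, 1]
enqueue(50): queue = [3, 24, 72, 43, 1, 50]
dequeue(): queue = [24, 72, 43, 1, 50]
enqueue(34): queue = [24, 72, 43, 1, 50, 34]
enqueue(39): queue = [24, 72, 43, 1, 50, 34, 39]
enqueue(3): queue = [24, 72, 43, 1, 50, 34, 39, 3]
enqueue(92): queue = [24, 72, 43, 1, 50, 34, 39, 3, 92]
enqueue(94): queue = [24, 72, 43, 1, 50, 34, 39, 3, 92, 94]
dequeue(): queue = [72, 43, 1, 50, 34, 39, 3, 92, 94]
enqueue(58): queue = [72, 43, 1, 50, 34, 39, 3, 92, 94, 58]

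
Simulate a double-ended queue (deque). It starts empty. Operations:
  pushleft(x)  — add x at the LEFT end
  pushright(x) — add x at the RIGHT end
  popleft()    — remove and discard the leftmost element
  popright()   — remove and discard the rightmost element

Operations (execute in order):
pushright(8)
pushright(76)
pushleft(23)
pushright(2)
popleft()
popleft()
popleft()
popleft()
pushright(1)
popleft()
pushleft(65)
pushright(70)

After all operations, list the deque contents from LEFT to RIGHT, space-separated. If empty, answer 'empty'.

Answer: 65 70

Derivation:
pushright(8): [8]
pushright(76): [8, 76]
pushleft(23): [23, 8, 76]
pushright(2): [23, 8, 76, 2]
popleft(): [8, 76, 2]
popleft(): [76, 2]
popleft(): [2]
popleft(): []
pushright(1): [1]
popleft(): []
pushleft(65): [65]
pushright(70): [65, 70]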